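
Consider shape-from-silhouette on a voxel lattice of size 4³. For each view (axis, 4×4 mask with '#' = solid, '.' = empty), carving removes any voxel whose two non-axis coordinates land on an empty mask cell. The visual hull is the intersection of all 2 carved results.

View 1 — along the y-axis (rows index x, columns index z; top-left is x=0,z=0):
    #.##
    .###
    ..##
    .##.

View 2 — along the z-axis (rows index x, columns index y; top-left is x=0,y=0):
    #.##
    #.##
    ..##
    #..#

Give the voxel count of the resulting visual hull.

before carving: 64 voxels (4×4×4)
[1] y-view keeps 10 columns → grid now 40
[2] z-view keeps 10 columns → grid now 26

remaining voxels: 26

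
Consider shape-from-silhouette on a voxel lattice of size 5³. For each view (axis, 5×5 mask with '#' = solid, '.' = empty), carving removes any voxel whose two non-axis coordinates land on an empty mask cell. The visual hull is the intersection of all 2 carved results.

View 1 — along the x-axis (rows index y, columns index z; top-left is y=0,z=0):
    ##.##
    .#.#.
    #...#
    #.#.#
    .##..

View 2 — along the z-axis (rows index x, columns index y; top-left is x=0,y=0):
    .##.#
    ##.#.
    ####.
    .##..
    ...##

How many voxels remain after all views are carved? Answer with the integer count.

|visual hull| = 35

before carving: 125 voxels (5×5×5)
  1. axis=0 (YZ plane), |mask|=13  ⇒  voxels=65
  2. axis=2 (XY plane), |mask|=14  ⇒  voxels=35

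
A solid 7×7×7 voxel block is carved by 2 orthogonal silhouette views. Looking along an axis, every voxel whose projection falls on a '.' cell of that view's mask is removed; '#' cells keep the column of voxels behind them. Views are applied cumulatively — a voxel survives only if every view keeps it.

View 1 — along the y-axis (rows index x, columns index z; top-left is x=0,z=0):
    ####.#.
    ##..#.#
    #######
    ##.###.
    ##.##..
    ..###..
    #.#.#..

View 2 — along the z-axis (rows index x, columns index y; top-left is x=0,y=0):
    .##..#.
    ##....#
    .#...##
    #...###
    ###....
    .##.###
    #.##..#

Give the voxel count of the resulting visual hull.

|visual hull| = 107

full grid |V| = 343
[1] y-view keeps 31 columns → grid now 217
[2] z-view keeps 25 columns → grid now 107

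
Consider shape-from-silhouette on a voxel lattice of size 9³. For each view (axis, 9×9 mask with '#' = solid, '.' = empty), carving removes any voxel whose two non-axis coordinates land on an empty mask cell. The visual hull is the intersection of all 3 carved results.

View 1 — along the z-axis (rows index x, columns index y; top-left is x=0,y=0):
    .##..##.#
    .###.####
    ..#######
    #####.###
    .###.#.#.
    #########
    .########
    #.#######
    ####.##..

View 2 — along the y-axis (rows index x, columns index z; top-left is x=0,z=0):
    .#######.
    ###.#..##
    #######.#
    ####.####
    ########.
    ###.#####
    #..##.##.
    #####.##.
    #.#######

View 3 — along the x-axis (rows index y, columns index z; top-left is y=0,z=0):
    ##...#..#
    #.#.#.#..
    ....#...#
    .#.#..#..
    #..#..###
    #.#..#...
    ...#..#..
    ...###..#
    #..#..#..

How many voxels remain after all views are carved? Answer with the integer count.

158 voxels

start: 9×9×9 = 729 voxels
after view 1 [z-axis, 63 of 81 cells solid] → remaining = 567
after view 2 [y-axis, 65 of 81 cells solid] → remaining = 453
after view 3 [x-axis, 30 of 81 cells solid] → remaining = 158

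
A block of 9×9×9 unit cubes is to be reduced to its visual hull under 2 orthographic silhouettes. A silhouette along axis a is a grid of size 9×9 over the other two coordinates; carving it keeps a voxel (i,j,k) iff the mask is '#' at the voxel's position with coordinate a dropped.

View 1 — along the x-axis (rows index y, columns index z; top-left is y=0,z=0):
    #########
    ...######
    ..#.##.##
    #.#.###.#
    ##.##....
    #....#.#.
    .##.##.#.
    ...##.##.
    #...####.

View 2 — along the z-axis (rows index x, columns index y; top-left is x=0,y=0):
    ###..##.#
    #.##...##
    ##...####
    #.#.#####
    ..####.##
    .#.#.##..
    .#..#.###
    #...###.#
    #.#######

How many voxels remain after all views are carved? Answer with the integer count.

start: 9×9×9 = 729 voxels
carve view 1 (along x, YZ-mask fill 47/81): 423 voxels remain
carve view 2 (along z, XY-mask fill 52/81): 267 voxels remain

|visual hull| = 267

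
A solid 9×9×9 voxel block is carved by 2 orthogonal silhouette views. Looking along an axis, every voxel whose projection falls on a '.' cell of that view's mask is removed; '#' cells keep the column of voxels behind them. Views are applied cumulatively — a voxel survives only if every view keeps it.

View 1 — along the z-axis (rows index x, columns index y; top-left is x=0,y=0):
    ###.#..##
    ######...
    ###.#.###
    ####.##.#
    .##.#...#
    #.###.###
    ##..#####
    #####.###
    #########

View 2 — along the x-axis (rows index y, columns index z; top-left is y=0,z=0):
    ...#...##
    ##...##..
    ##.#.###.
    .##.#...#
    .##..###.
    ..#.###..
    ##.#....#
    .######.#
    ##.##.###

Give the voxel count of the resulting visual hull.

before carving: 729 voxels (9×9×9)
  1. axis=2 (XY plane), |mask|=61  ⇒  voxels=549
  2. axis=0 (YZ plane), |mask|=44  ⇒  voxels=302

|visual hull| = 302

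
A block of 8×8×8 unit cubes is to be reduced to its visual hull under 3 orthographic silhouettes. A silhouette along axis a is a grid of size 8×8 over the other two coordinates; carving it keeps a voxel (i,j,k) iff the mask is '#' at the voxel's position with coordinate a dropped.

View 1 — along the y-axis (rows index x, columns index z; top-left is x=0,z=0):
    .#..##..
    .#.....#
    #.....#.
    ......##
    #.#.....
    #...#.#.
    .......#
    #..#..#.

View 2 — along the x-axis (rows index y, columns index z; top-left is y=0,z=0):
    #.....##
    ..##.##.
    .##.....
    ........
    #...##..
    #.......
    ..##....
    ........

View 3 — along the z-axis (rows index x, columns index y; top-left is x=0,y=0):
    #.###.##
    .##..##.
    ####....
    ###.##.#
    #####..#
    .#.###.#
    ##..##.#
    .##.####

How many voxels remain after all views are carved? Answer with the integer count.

initial block: 8^3 = 512
  1. axis=1 (XZ plane), |mask|=18  ⇒  voxels=144
  2. axis=0 (YZ plane), |mask|=15  ⇒  voxels=34
  3. axis=2 (XY plane), |mask|=42  ⇒  voxels=24

24 voxels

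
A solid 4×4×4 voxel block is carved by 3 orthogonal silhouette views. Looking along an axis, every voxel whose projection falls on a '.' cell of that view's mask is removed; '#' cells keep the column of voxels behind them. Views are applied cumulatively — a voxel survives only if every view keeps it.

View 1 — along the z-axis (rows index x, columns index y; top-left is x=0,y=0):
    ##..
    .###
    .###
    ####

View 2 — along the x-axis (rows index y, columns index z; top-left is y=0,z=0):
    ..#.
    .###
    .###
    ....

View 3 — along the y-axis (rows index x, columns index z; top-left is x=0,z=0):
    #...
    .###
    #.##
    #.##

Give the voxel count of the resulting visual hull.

before carving: 64 voxels (4×4×4)
carve view 1 (along z, XY-mask fill 12/16): 48 voxels remain
carve view 2 (along x, YZ-mask fill 7/16): 23 voxels remain
carve view 3 (along y, XZ-mask fill 10/16): 15 voxels remain

voxel count = 15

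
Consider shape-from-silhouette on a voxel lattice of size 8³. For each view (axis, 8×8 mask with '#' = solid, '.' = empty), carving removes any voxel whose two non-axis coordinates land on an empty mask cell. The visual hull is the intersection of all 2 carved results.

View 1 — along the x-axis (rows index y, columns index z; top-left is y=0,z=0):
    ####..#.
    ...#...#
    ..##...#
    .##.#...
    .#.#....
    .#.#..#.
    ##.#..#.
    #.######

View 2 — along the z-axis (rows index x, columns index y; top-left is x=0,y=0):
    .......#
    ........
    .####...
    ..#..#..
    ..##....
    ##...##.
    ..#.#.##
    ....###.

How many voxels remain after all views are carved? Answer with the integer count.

before carving: 512 voxels (8×8×8)
carve view 1 (along x, YZ-mask fill 29/64): 232 voxels remain
carve view 2 (along z, XY-mask fill 20/64): 68 voxels remain

|visual hull| = 68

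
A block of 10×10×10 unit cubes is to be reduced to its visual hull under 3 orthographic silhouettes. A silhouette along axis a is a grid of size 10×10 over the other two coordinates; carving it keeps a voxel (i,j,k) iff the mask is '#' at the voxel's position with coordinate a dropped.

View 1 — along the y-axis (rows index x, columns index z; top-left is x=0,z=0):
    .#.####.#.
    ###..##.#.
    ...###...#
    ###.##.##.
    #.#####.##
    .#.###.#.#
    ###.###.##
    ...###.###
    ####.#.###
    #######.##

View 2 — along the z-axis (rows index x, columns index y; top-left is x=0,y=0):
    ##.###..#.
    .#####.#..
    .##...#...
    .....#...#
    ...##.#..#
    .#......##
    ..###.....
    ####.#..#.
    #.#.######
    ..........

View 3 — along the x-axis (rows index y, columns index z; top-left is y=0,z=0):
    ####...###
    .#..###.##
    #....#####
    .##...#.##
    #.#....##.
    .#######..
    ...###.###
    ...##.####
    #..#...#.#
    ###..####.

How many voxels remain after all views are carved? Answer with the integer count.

160 voxels

full grid |V| = 1000
[1] y-view keeps 68 columns → grid now 680
[2] z-view keeps 41 columns → grid now 272
[3] x-view keeps 58 columns → grid now 160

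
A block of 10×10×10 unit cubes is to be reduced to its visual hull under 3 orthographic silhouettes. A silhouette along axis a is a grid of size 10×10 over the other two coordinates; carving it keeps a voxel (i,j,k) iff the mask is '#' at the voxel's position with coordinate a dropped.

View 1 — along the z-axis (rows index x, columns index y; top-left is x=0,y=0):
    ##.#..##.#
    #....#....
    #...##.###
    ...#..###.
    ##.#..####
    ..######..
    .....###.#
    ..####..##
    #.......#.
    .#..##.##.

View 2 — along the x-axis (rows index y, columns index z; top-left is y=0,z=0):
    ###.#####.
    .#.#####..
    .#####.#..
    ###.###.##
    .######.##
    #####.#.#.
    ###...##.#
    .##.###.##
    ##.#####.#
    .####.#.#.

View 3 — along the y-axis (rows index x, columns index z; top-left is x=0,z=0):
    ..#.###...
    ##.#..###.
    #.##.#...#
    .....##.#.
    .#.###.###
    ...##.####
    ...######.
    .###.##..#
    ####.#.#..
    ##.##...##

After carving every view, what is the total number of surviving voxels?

initial block: 10^3 = 1000
  1. axis=2 (XY plane), |mask|=48  ⇒  voxels=480
  2. axis=0 (YZ plane), |mask|=70  ⇒  voxels=341
  3. axis=1 (XZ plane), |mask|=55  ⇒  voxels=188

188 voxels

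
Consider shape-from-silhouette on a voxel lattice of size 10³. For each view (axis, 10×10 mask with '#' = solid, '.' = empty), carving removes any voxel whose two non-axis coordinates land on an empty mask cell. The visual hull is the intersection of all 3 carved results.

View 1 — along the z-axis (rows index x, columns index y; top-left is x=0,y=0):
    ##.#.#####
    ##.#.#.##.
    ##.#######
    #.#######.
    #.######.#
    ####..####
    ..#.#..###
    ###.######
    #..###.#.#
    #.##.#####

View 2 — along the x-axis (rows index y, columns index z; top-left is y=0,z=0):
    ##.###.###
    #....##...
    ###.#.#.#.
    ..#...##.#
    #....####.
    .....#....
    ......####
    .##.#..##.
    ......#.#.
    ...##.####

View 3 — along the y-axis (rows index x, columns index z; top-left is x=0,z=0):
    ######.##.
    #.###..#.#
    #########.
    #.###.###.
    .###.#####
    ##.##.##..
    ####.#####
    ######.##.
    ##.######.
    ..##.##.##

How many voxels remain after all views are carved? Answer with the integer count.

remaining voxels: 249

before carving: 1000 voxels (10×10×10)
carve view 1 (along z, XY-mask fill 75/100): 750 voxels remain
carve view 2 (along x, YZ-mask fill 44/100): 335 voxels remain
carve view 3 (along y, XZ-mask fill 75/100): 249 voxels remain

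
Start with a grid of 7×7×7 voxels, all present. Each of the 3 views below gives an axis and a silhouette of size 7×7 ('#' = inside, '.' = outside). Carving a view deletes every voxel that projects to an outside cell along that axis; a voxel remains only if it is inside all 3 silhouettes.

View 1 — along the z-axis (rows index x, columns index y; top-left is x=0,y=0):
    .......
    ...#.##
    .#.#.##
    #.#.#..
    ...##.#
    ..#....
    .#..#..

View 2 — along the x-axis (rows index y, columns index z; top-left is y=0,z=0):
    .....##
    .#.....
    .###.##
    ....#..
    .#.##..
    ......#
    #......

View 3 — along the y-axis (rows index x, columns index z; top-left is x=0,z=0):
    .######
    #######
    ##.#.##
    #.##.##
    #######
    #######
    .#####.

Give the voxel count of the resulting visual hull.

|visual hull| = 27

start: 7×7×7 = 343 voxels
carve view 1 (along z, XY-mask fill 16/49): 112 voxels remain
carve view 2 (along x, YZ-mask fill 14/49): 31 voxels remain
carve view 3 (along y, XZ-mask fill 42/49): 27 voxels remain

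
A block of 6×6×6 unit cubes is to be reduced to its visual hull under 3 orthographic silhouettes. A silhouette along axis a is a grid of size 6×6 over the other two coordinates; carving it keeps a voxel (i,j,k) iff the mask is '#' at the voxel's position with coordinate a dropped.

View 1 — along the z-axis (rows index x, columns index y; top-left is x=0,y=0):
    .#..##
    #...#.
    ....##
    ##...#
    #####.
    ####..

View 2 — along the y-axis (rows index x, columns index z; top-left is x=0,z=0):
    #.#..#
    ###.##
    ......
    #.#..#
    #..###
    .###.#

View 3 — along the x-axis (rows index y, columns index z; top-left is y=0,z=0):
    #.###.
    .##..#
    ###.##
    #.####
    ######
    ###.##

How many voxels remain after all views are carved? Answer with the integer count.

start: 6×6×6 = 216 voxels
[1] z-view keeps 19 columns → grid now 114
[2] y-view keeps 19 columns → grid now 64
[3] x-view keeps 28 columns → grid now 49

49 voxels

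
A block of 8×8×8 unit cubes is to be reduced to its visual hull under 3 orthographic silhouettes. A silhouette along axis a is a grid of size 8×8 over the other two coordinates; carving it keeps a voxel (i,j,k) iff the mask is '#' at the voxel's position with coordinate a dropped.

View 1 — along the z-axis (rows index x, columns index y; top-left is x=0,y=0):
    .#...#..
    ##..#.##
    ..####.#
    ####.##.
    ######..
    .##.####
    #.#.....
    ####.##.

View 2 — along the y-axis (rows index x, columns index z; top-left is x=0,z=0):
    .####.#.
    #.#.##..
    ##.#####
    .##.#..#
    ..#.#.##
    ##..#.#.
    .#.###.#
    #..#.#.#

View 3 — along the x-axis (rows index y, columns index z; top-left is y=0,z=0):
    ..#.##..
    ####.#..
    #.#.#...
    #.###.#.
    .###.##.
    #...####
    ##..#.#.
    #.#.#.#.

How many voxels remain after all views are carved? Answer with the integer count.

before carving: 512 voxels (8×8×8)
step 1: project along z, AND mask (38/64) → |grid| = 304
step 2: project along y, AND mask (37/64) → |grid| = 171
step 3: project along x, AND mask (34/64) → |grid| = 91

remaining voxels: 91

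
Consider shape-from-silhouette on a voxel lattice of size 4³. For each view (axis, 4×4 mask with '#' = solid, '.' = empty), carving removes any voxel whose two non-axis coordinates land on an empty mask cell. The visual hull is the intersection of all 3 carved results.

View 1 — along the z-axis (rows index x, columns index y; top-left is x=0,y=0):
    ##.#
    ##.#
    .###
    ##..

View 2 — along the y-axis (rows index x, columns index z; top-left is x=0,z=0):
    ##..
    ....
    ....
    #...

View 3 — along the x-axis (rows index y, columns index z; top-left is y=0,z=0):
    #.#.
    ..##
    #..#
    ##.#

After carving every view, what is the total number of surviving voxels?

start: 4×4×4 = 64 voxels
  1. axis=2 (XY plane), |mask|=11  ⇒  voxels=44
  2. axis=1 (XZ plane), |mask|=3  ⇒  voxels=8
  3. axis=0 (YZ plane), |mask|=9  ⇒  voxels=4

remaining voxels: 4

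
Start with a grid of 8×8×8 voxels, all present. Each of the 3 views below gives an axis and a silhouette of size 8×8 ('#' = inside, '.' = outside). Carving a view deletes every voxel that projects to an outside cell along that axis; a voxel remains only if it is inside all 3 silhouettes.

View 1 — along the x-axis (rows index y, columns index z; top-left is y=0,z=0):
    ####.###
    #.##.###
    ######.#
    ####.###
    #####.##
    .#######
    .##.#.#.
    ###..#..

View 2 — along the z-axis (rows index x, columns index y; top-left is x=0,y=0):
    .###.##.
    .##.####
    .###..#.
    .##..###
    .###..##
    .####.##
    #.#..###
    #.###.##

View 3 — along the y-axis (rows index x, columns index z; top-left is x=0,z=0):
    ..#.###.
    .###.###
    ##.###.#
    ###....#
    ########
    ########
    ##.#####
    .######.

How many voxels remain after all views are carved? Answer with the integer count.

voxel count = 189

initial block: 8^3 = 512
  1. axis=0 (YZ plane), |mask|=49  ⇒  voxels=392
  2. axis=2 (XY plane), |mask|=42  ⇒  voxels=246
  3. axis=1 (XZ plane), |mask|=49  ⇒  voxels=189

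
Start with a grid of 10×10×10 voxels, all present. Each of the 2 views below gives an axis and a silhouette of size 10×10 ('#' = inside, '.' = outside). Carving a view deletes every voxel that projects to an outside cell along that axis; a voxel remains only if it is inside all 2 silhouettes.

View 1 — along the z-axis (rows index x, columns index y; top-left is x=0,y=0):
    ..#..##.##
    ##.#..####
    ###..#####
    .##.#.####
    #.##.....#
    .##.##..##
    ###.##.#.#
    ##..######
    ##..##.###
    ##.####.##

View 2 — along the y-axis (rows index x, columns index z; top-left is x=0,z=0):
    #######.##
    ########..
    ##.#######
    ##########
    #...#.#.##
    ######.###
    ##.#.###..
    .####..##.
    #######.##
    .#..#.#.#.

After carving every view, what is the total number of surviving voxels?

|visual hull| = 502

full grid |V| = 1000
after view 1 [z-axis, 67 of 100 cells solid] → remaining = 670
after view 2 [y-axis, 75 of 100 cells solid] → remaining = 502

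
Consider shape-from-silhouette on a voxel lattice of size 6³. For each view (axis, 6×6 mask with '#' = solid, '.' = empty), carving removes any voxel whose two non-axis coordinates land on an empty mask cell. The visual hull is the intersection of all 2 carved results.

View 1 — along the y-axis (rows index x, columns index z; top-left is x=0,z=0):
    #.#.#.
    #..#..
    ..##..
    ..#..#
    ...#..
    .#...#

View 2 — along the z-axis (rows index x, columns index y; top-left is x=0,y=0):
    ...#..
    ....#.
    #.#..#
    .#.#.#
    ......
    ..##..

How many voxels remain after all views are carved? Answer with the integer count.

before carving: 216 voxels (6×6×6)
[1] y-view keeps 12 columns → grid now 72
[2] z-view keeps 10 columns → grid now 21

voxel count = 21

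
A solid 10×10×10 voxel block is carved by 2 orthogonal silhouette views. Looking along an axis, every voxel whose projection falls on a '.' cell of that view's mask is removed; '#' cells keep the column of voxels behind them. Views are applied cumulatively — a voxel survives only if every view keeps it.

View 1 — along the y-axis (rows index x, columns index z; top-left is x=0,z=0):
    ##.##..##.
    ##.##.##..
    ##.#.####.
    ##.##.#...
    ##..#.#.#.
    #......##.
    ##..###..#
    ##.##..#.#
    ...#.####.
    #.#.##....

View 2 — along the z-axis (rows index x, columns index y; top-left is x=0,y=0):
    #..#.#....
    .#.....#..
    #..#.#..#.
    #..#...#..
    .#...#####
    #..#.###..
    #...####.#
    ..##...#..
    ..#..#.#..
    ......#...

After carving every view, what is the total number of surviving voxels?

before carving: 1000 voxels (10×10×10)
V1 y: intersect with XZ mask (53 set) -- 530 left
V2 z: intersect with XY mask (36 set) -- 191 left

voxel count = 191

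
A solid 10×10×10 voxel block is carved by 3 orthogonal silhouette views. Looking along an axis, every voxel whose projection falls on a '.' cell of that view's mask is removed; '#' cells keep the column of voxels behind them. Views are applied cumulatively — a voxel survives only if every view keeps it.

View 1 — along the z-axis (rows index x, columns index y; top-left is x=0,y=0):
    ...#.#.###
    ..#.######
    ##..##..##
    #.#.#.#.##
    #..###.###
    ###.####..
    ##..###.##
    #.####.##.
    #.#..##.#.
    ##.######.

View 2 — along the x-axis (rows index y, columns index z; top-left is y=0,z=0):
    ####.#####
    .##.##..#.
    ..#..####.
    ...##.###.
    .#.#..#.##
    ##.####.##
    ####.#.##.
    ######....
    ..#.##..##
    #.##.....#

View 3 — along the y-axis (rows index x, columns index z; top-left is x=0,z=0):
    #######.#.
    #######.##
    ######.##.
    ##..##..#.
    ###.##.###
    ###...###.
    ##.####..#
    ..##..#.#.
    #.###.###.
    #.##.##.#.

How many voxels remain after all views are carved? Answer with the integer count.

voxel count = 271

full grid |V| = 1000
  1. axis=2 (XY plane), |mask|=65  ⇒  voxels=650
  2. axis=0 (YZ plane), |mask|=59  ⇒  voxels=396
  3. axis=1 (XZ plane), |mask|=68  ⇒  voxels=271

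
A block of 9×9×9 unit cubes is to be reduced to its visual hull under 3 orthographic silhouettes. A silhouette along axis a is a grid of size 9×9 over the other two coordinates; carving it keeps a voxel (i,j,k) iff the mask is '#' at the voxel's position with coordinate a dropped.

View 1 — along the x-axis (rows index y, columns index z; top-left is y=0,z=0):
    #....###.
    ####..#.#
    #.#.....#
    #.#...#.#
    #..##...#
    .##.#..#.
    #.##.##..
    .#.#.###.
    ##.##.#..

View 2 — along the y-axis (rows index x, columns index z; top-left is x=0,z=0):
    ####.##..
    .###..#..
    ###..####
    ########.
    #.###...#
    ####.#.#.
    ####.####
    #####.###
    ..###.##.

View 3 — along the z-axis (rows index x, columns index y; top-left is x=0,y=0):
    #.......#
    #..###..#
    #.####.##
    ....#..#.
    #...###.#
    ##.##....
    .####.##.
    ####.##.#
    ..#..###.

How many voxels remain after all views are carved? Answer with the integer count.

|visual hull| = 136

before carving: 729 voxels (9×9×9)
V1 x: intersect with YZ mask (40 set) -- 360 left
V2 y: intersect with XZ mask (57 set) -- 265 left
V3 z: intersect with XY mask (42 set) -- 136 left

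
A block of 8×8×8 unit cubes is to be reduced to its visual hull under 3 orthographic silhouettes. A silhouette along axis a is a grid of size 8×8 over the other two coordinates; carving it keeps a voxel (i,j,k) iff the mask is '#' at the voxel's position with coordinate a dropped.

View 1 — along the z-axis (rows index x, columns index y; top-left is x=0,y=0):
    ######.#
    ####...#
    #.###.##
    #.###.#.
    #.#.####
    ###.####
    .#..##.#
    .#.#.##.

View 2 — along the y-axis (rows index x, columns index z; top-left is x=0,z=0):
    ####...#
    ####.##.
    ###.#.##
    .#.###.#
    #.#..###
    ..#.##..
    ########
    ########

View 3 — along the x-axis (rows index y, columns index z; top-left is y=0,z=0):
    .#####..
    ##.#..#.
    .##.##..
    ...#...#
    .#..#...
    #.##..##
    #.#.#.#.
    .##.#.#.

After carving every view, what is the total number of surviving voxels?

|visual hull| = 116

before carving: 512 voxels (8×8×8)
[1] z-view keeps 44 columns → grid now 352
[2] y-view keeps 46 columns → grid now 241
[3] x-view keeps 30 columns → grid now 116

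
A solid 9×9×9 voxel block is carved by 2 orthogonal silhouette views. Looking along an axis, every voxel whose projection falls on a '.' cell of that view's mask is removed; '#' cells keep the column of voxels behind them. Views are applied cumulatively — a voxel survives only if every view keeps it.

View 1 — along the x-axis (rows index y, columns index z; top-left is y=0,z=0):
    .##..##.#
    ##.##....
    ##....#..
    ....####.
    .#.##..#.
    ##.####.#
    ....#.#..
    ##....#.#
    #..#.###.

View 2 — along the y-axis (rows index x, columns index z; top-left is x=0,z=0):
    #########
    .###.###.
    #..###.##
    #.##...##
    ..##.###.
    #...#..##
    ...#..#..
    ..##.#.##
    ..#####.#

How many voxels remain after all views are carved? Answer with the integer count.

start: 9×9×9 = 729 voxels
step 1: project along x, AND mask (38/81) → |grid| = 342
step 2: project along y, AND mask (48/81) → |grid| = 188

remaining voxels: 188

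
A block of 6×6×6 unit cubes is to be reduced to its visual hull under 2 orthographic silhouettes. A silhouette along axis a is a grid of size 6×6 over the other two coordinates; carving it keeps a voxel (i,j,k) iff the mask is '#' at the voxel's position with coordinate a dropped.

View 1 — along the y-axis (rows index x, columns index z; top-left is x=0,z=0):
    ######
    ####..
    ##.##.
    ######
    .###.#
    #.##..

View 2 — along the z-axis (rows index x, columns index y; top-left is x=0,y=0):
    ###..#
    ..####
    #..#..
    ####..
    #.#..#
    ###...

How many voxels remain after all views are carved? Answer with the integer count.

voxel count = 93

initial block: 6^3 = 216
carve view 1 (along y, XZ-mask fill 27/36): 162 voxels remain
carve view 2 (along z, XY-mask fill 20/36): 93 voxels remain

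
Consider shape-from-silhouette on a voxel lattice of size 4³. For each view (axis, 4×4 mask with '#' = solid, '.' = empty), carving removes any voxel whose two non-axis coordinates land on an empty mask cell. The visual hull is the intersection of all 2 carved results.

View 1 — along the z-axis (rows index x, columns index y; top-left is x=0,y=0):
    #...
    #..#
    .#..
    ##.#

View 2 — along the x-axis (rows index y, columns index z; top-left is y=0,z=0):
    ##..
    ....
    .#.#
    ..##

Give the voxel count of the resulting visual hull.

initial block: 4^3 = 64
V1 z: intersect with XY mask (7 set) -- 28 left
V2 x: intersect with YZ mask (6 set) -- 10 left

|visual hull| = 10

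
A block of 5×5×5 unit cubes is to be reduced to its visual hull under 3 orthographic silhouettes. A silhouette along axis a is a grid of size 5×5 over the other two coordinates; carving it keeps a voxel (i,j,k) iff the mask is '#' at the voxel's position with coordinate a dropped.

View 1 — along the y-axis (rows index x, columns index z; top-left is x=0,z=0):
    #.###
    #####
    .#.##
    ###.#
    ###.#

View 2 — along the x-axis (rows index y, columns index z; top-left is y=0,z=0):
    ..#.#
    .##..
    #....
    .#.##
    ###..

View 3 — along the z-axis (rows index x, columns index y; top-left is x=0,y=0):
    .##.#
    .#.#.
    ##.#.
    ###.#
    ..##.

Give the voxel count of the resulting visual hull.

remaining voxels: 25

initial block: 5^3 = 125
[1] y-view keeps 20 columns → grid now 100
[2] x-view keeps 11 columns → grid now 45
[3] z-view keeps 14 columns → grid now 25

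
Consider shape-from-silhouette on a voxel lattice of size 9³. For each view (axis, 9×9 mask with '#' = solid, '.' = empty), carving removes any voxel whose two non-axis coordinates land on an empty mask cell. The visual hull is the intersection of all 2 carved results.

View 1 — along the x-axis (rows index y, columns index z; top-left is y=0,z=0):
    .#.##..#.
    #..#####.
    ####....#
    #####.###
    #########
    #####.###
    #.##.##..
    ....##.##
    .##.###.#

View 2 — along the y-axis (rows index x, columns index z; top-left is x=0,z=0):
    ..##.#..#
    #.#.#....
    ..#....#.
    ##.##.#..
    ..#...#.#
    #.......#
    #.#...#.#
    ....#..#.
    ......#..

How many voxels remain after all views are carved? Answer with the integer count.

before carving: 729 voxels (9×9×9)
[1] x-view keeps 55 columns → grid now 495
[2] y-view keeps 26 columns → grid now 160

|visual hull| = 160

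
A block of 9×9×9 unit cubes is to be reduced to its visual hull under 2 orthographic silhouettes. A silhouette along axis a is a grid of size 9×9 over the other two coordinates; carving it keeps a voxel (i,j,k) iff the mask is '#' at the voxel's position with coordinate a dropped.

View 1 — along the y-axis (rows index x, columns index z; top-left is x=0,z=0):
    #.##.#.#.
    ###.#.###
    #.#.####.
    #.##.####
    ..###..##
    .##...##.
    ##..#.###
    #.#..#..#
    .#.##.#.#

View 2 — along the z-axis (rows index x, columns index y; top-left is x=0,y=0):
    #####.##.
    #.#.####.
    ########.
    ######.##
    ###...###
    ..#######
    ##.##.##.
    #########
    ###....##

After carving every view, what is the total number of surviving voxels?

|visual hull| = 336

start: 9×9×9 = 729 voxels
after view 1 [y-axis, 49 of 81 cells solid] → remaining = 441
after view 2 [z-axis, 62 of 81 cells solid] → remaining = 336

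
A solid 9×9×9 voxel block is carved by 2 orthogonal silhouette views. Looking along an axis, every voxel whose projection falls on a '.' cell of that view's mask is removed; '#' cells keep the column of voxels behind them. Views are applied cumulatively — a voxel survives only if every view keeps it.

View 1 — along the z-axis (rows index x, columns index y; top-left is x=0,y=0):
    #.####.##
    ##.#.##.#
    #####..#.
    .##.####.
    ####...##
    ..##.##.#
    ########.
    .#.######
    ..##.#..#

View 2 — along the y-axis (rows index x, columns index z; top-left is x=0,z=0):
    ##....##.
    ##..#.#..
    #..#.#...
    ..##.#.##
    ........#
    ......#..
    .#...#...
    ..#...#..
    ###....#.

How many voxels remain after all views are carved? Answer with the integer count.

remaining voxels: 157

before carving: 729 voxels (9×9×9)
  1. axis=2 (XY plane), |mask|=55  ⇒  voxels=495
  2. axis=1 (XZ plane), |mask|=26  ⇒  voxels=157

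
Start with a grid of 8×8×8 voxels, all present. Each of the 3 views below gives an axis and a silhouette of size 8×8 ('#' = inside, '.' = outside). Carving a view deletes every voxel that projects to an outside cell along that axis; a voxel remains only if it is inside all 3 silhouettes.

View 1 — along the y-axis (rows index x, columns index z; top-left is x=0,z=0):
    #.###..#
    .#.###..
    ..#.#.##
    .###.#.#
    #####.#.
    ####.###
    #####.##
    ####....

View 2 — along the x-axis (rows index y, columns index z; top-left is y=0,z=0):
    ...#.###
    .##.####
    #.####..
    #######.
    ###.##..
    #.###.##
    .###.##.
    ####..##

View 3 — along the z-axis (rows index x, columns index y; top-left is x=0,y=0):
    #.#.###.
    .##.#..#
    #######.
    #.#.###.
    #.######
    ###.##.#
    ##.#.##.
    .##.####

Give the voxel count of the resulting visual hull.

voxel count = 162

initial block: 8^3 = 512
[1] y-view keeps 42 columns → grid now 336
[2] x-view keeps 44 columns → grid now 233
[3] z-view keeps 45 columns → grid now 162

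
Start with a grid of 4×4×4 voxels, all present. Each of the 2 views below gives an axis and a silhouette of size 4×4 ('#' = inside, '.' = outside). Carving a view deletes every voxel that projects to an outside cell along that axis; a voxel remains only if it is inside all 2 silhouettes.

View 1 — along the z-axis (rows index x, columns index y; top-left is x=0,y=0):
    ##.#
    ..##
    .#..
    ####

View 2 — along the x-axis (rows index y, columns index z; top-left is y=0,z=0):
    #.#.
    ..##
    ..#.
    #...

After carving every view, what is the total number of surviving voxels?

full grid |V| = 64
step 1: project along z, AND mask (10/16) → |grid| = 40
step 2: project along x, AND mask (6/16) → |grid| = 15

|visual hull| = 15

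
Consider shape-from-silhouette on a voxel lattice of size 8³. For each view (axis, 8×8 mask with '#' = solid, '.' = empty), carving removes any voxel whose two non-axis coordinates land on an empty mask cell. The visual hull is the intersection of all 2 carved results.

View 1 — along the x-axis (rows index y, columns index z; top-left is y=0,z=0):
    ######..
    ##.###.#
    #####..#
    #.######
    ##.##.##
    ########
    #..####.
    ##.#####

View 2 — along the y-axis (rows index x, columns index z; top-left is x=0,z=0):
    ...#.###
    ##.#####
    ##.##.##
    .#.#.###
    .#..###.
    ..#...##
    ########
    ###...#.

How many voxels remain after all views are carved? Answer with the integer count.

initial block: 8^3 = 512
carve view 1 (along x, YZ-mask fill 51/64): 408 voxels remain
carve view 2 (along y, XZ-mask fill 41/64): 258 voxels remain

258 voxels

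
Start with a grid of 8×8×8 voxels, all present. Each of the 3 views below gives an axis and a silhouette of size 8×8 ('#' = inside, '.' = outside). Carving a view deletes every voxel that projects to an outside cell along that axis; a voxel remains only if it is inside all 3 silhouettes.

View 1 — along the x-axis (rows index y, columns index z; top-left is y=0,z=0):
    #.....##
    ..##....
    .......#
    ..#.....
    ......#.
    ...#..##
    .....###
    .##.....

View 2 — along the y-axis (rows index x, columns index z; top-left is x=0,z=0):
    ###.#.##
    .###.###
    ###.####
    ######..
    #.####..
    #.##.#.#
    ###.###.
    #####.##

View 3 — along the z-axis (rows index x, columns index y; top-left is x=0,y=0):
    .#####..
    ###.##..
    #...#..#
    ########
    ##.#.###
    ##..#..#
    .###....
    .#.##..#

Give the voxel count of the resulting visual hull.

full grid |V| = 512
step 1: project along x, AND mask (16/64) → |grid| = 128
step 2: project along y, AND mask (48/64) → |grid| = 93
step 3: project along z, AND mask (38/64) → |grid| = 49

49 voxels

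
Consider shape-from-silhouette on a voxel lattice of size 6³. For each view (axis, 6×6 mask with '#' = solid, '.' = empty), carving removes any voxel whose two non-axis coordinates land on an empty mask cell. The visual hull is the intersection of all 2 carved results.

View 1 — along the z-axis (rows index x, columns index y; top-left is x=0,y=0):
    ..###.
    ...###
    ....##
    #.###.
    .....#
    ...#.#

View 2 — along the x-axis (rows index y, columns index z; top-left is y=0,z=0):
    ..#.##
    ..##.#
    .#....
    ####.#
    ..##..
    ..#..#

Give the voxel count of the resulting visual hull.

start: 6×6×6 = 216 voxels
  1. axis=2 (XY plane), |mask|=15  ⇒  voxels=90
  2. axis=0 (YZ plane), |mask|=16  ⇒  voxels=41

voxel count = 41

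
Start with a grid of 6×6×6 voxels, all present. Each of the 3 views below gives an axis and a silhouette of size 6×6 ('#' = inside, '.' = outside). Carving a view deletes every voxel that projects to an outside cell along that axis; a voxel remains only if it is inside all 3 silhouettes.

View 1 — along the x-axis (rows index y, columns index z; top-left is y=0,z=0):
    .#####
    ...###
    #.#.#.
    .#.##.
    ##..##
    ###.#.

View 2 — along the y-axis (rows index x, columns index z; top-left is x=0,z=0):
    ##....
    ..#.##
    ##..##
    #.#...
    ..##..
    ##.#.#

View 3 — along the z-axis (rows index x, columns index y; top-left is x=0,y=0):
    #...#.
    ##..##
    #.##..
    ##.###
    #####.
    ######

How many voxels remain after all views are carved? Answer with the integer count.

before carving: 216 voxels (6×6×6)
V1 x: intersect with YZ mask (22 set) -- 132 left
V2 y: intersect with XZ mask (17 set) -- 60 left
V3 z: intersect with XY mask (25 set) -- 41 left

41 voxels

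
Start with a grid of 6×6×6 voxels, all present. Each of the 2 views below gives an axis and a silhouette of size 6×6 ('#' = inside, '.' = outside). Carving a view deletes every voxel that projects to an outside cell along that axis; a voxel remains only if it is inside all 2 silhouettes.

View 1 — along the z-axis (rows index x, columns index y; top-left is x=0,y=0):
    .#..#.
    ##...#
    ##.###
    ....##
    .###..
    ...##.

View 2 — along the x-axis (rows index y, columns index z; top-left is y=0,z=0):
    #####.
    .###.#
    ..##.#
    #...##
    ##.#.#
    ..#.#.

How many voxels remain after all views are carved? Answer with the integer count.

initial block: 6^3 = 216
V1 z: intersect with XY mask (17 set) -- 102 left
V2 x: intersect with YZ mask (21 set) -- 60 left

60 voxels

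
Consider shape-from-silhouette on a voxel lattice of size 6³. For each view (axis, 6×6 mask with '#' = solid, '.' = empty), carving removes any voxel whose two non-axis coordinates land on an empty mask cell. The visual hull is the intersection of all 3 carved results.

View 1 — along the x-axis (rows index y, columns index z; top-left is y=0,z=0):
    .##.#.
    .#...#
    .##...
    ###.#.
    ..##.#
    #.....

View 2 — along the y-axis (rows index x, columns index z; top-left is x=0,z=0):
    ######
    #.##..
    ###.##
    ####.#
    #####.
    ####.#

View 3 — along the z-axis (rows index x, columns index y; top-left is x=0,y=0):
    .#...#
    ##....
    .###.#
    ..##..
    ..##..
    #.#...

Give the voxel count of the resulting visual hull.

remaining voxels: 28

full grid |V| = 216
[1] x-view keeps 15 columns → grid now 90
[2] y-view keeps 29 columns → grid now 75
[3] z-view keeps 14 columns → grid now 28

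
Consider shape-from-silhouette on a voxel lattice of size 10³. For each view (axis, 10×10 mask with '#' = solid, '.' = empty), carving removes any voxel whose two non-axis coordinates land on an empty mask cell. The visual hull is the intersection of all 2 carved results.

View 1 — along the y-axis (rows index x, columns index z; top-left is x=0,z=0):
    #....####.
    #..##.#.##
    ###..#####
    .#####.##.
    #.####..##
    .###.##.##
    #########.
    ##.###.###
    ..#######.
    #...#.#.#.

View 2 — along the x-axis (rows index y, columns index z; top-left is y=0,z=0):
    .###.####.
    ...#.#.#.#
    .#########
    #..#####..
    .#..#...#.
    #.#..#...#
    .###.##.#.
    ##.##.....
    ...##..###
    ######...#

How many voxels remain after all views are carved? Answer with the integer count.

full grid |V| = 1000
after view 1 [y-axis, 68 of 100 cells solid] → remaining = 680
after view 2 [x-axis, 55 of 100 cells solid] → remaining = 375

|visual hull| = 375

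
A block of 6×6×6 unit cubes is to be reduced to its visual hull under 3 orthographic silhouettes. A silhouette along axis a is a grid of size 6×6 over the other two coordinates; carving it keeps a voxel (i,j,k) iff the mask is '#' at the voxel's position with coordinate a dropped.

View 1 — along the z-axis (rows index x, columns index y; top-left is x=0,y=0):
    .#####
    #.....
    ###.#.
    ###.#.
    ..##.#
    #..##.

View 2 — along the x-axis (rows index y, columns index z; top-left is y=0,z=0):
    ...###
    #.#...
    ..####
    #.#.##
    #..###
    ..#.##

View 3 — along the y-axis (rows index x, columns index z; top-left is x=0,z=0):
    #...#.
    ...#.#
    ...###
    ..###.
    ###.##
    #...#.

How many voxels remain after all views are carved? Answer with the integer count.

initial block: 6^3 = 216
V1 z: intersect with XY mask (20 set) -- 120 left
V2 x: intersect with YZ mask (20 set) -- 68 left
V3 y: intersect with XZ mask (17 set) -- 41 left

41 voxels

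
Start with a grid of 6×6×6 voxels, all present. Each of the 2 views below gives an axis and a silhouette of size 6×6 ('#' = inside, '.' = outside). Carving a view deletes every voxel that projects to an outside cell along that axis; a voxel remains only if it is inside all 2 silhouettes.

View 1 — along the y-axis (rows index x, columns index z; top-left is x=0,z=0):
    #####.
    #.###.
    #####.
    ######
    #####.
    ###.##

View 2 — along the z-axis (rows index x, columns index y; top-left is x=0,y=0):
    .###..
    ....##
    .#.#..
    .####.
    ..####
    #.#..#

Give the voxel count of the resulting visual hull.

|visual hull| = 92

full grid |V| = 216
V1 y: intersect with XZ mask (30 set) -- 180 left
V2 z: intersect with XY mask (18 set) -- 92 left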